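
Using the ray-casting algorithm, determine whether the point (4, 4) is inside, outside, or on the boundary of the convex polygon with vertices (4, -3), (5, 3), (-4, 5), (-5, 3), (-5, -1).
The point (4, 4) lies strictly outside the polygon

Cast a horizontal ray to the right from the query point and count how many polygon edges it crosses (each edge strictly once or zero times, handled with the usual half-open convention). 
Parity of crossings → even ⇒ outside.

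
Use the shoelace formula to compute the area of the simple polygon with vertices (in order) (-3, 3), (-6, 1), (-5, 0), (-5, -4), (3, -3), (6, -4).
Area = 79/2

Shoelace formula: Area = (1/2) |Σ_i (x_i · y_{i+1} − x_{i+1} · y_i)| (indices mod n). Compute each cross term:
  (-3)(1) − (-6)(3) = 15
  (-6)(0) − (-5)(1) = 5
  (-5)(-4) − (-5)(0) = 20
  (-5)(-3) − (3)(-4) = 27
  (3)(-4) − (6)(-3) = 6
  (6)(3) − (-3)(-4) = 6
Sum = 79, so (signed) Area = 79/2 = 79/2, |Area| = 79/2.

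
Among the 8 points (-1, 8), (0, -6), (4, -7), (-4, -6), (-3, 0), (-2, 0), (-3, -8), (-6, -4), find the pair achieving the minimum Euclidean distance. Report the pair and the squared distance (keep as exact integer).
Pair = ((-3, 0), (-2, 0)); squared distance = 1

Compute all C(8, 2) = 28 pairwise squared distances (x_i − x_j)² + (y_i − y_j)². The minimum is 1, attained by the pair ((-3, 0), (-2, 0)).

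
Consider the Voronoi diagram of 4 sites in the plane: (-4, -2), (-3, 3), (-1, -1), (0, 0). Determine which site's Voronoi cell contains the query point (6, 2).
Nearest site = (0, 0)

The Voronoi cell of site s contains exactly those query points closer to s than to any other site. Compute squared distances from q = (6, 2) to each site:
  (0 − 6)² + (0 − 2)² = 40
  (-1 − 6)² + (-1 − 2)² = 58
  (-3 − 6)² + (3 − 2)² = 82
  (-4 − 6)² + (-2 − 2)² = 116
Minimum is attained by (0, 0), so q lies in its Voronoi cell.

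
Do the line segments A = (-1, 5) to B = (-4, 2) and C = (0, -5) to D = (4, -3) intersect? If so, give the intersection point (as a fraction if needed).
No (intersection of containing lines falls outside at least one segment)

Parametrize and solve: t = 7, s = -11/2. At least one of these is outside [0, 1], so the segments do not intersect.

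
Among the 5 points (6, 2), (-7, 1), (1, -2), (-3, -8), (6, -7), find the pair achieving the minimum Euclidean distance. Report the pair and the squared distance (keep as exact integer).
Pair = ((6, 2), (1, -2)); squared distance = 41

Compute all C(5, 2) = 10 pairwise squared distances (x_i − x_j)² + (y_i − y_j)². The minimum is 41, attained by the pair ((6, 2), (1, -2)).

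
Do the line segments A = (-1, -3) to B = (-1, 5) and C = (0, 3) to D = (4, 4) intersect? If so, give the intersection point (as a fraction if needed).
No (intersection of containing lines falls outside at least one segment)

Parametrize and solve: t = 23/32, s = -1/4. At least one of these is outside [0, 1], so the segments do not intersect.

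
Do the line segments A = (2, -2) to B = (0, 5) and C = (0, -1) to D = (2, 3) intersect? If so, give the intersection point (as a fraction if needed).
Yes; intersection at (12/11, 13/11) (t = 5/11 on AB, s = 6/11 on CD)

Parametrize AB as A + t(B − A) = (2 + -2 t, -2 + 7 t) and CD as C + s(D − C) = (0 + 2 s, -1 + 4 s). Solve the linear system for (t, s). Determinant = 22 ≠ 0, so a unique intersection of the containing lines exists. Solution: t = 5/11, s = 6/11 — both in [0, 1], so the segments cross. Intersection point: (12/11, 13/11).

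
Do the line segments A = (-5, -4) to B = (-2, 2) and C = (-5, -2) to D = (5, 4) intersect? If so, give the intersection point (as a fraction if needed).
Yes; intersection at (-25/7, -8/7) (t = 10/21 on AB, s = 1/7 on CD)

Parametrize AB as A + t(B − A) = (-5 + 3 t, -4 + 6 t) and CD as C + s(D − C) = (-5 + 10 s, -2 + 6 s). Solve the linear system for (t, s). Determinant = 42 ≠ 0, so a unique intersection of the containing lines exists. Solution: t = 10/21, s = 1/7 — both in [0, 1], so the segments cross. Intersection point: (-25/7, -8/7).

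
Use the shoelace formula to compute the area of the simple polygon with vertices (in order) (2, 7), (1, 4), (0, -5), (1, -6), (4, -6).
Area = 59/2

Shoelace formula: Area = (1/2) |Σ_i (x_i · y_{i+1} − x_{i+1} · y_i)| (indices mod n). Compute each cross term:
  (2)(4) − (1)(7) = 1
  (1)(-5) − (0)(4) = -5
  (0)(-6) − (1)(-5) = 5
  (1)(-6) − (4)(-6) = 18
  (4)(7) − (2)(-6) = 40
Sum = 59, so (signed) Area = 59/2 = 59/2, |Area| = 59/2.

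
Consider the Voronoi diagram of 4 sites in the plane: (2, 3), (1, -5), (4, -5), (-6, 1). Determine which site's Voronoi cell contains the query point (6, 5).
Nearest site = (2, 3)

The Voronoi cell of site s contains exactly those query points closer to s than to any other site. Compute squared distances from q = (6, 5) to each site:
  (2 − 6)² + (3 − 5)² = 20
  (4 − 6)² + (-5 − 5)² = 104
  (1 − 6)² + (-5 − 5)² = 125
  (-6 − 6)² + (1 − 5)² = 160
Minimum is attained by (2, 3), so q lies in its Voronoi cell.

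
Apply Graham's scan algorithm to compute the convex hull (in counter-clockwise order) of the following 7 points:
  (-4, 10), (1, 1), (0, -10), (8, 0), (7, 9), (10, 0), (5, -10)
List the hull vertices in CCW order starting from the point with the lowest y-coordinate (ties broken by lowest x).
Hull (CCW) = [(0, -10), (5, -10), (10, 0), (7, 9), (-4, 10)]

Graham scan procedure:
  1. Find the pivot p₀ = point with lowest y (tie → lowest x): (0, -10).
  2. Sort the remaining points by polar angle around p₀.
  3. Walk through sorted points, maintaining a stack; pop the top while the last three entries make a non-left turn (cross product ≤ 0).
  4. Final stack is the convex hull in CCW order: (0, -10), (5, -10), (10, 0), (7, 9), (-4, 10).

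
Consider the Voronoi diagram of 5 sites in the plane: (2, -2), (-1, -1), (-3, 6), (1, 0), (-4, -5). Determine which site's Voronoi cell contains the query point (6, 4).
Nearest site = (1, 0)

The Voronoi cell of site s contains exactly those query points closer to s than to any other site. Compute squared distances from q = (6, 4) to each site:
  (1 − 6)² + (0 − 4)² = 41
  (2 − 6)² + (-2 − 4)² = 52
  (-1 − 6)² + (-1 − 4)² = 74
  (-3 − 6)² + (6 − 4)² = 85
  (-4 − 6)² + (-5 − 4)² = 181
Minimum is attained by (1, 0), so q lies in its Voronoi cell.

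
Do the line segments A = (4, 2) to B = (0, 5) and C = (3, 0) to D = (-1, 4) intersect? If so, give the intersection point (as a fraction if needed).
No (intersection of containing lines falls outside at least one segment)

Parametrize and solve: t = 3, s = 11/4. At least one of these is outside [0, 1], so the segments do not intersect.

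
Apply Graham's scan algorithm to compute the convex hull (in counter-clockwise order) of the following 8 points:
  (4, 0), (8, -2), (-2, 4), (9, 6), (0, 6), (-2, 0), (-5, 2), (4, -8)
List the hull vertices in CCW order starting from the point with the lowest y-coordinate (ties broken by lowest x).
Hull (CCW) = [(4, -8), (8, -2), (9, 6), (0, 6), (-5, 2)]

Graham scan procedure:
  1. Find the pivot p₀ = point with lowest y (tie → lowest x): (4, -8).
  2. Sort the remaining points by polar angle around p₀.
  3. Walk through sorted points, maintaining a stack; pop the top while the last three entries make a non-left turn (cross product ≤ 0).
  4. Final stack is the convex hull in CCW order: (4, -8), (8, -2), (9, 6), (0, 6), (-5, 2).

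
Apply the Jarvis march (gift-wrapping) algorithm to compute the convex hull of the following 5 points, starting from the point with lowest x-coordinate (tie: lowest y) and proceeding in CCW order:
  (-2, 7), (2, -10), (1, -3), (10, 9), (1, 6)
Hull (CCW) = [(-2, 7), (2, -10), (10, 9)]

Jarvis march: at each step, from the current hull vertex p, select the next vertex q as the point such that every other point lies strictly to the left of (or on) the directed line p → q. (Equivalently: for every other point r, the cross product (q − p) × (r − p) ≥ 0.)
Starting point (lowest x, tie lowest y): (-2, 7). Wrap until returning to start. Resulting hull: (-2, 7), (2, -10), (10, 9).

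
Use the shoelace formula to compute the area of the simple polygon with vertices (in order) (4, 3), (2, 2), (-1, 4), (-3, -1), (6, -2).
Area = 63/2

Shoelace formula: Area = (1/2) |Σ_i (x_i · y_{i+1} − x_{i+1} · y_i)| (indices mod n). Compute each cross term:
  (4)(2) − (2)(3) = 2
  (2)(4) − (-1)(2) = 10
  (-1)(-1) − (-3)(4) = 13
  (-3)(-2) − (6)(-1) = 12
  (6)(3) − (4)(-2) = 26
Sum = 63, so (signed) Area = 63/2 = 63/2, |Area| = 63/2.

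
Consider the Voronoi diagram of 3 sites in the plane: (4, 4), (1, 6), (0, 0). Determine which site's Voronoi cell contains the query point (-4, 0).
Nearest site = (0, 0)

The Voronoi cell of site s contains exactly those query points closer to s than to any other site. Compute squared distances from q = (-4, 0) to each site:
  (0 − -4)² + (0 − 0)² = 16
  (1 − -4)² + (6 − 0)² = 61
  (4 − -4)² + (4 − 0)² = 80
Minimum is attained by (0, 0), so q lies in its Voronoi cell.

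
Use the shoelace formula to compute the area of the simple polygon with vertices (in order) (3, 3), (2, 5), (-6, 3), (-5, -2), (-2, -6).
Area = 55

Shoelace formula: Area = (1/2) |Σ_i (x_i · y_{i+1} − x_{i+1} · y_i)| (indices mod n). Compute each cross term:
  (3)(5) − (2)(3) = 9
  (2)(3) − (-6)(5) = 36
  (-6)(-2) − (-5)(3) = 27
  (-5)(-6) − (-2)(-2) = 26
  (-2)(3) − (3)(-6) = 12
Sum = 110, so (signed) Area = 110/2 = 55, |Area| = 55.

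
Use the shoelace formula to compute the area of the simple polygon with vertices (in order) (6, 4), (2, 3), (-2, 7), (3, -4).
Area = 53/2

Shoelace formula: Area = (1/2) |Σ_i (x_i · y_{i+1} − x_{i+1} · y_i)| (indices mod n). Compute each cross term:
  (6)(3) − (2)(4) = 10
  (2)(7) − (-2)(3) = 20
  (-2)(-4) − (3)(7) = -13
  (3)(4) − (6)(-4) = 36
Sum = 53, so (signed) Area = 53/2 = 53/2, |Area| = 53/2.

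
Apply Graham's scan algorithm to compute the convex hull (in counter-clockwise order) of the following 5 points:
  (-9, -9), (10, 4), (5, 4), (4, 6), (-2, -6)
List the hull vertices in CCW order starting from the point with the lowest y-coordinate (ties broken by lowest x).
Hull (CCW) = [(-9, -9), (-2, -6), (10, 4), (4, 6)]

Graham scan procedure:
  1. Find the pivot p₀ = point with lowest y (tie → lowest x): (-9, -9).
  2. Sort the remaining points by polar angle around p₀.
  3. Walk through sorted points, maintaining a stack; pop the top while the last three entries make a non-left turn (cross product ≤ 0).
  4. Final stack is the convex hull in CCW order: (-9, -9), (-2, -6), (10, 4), (4, 6).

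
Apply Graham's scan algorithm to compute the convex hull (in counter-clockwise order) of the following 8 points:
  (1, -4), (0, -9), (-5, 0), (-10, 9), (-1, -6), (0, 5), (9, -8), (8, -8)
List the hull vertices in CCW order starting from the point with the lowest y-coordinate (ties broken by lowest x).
Hull (CCW) = [(0, -9), (9, -8), (0, 5), (-10, 9)]

Graham scan procedure:
  1. Find the pivot p₀ = point with lowest y (tie → lowest x): (0, -9).
  2. Sort the remaining points by polar angle around p₀.
  3. Walk through sorted points, maintaining a stack; pop the top while the last three entries make a non-left turn (cross product ≤ 0).
  4. Final stack is the convex hull in CCW order: (0, -9), (9, -8), (0, 5), (-10, 9).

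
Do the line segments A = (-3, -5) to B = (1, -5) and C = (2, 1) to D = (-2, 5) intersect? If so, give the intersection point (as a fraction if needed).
No (intersection of containing lines falls outside at least one segment)

Parametrize and solve: t = 11/4, s = -3/2. At least one of these is outside [0, 1], so the segments do not intersect.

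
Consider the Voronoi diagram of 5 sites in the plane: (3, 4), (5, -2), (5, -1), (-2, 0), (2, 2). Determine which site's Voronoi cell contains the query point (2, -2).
Nearest site = (5, -2)

The Voronoi cell of site s contains exactly those query points closer to s than to any other site. Compute squared distances from q = (2, -2) to each site:
  (5 − 2)² + (-2 − -2)² = 9
  (5 − 2)² + (-1 − -2)² = 10
  (2 − 2)² + (2 − -2)² = 16
  (-2 − 2)² + (0 − -2)² = 20
  (3 − 2)² + (4 − -2)² = 37
Minimum is attained by (5, -2), so q lies in its Voronoi cell.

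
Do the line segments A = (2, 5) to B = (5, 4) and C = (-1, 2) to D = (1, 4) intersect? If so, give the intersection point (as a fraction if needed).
No (intersection of containing lines falls outside at least one segment)

Parametrize and solve: t = 0, s = 3/2. At least one of these is outside [0, 1], so the segments do not intersect.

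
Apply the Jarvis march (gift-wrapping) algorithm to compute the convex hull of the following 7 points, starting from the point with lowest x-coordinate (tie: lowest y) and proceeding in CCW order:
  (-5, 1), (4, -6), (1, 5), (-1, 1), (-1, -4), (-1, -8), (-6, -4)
Hull (CCW) = [(-6, -4), (-1, -8), (4, -6), (1, 5), (-5, 1)]

Jarvis march: at each step, from the current hull vertex p, select the next vertex q as the point such that every other point lies strictly to the left of (or on) the directed line p → q. (Equivalently: for every other point r, the cross product (q − p) × (r − p) ≥ 0.)
Starting point (lowest x, tie lowest y): (-6, -4). Wrap until returning to start. Resulting hull: (-6, -4), (-1, -8), (4, -6), (1, 5), (-5, 1).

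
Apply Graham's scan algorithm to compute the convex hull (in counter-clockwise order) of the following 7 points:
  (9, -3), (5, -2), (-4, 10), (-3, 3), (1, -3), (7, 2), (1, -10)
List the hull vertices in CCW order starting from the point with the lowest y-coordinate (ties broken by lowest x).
Hull (CCW) = [(1, -10), (9, -3), (7, 2), (-4, 10), (-3, 3)]

Graham scan procedure:
  1. Find the pivot p₀ = point with lowest y (tie → lowest x): (1, -10).
  2. Sort the remaining points by polar angle around p₀.
  3. Walk through sorted points, maintaining a stack; pop the top while the last three entries make a non-left turn (cross product ≤ 0).
  4. Final stack is the convex hull in CCW order: (1, -10), (9, -3), (7, 2), (-4, 10), (-3, 3).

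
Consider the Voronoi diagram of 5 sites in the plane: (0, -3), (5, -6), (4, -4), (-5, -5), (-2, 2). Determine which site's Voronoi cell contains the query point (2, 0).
Nearest site = (0, -3)

The Voronoi cell of site s contains exactly those query points closer to s than to any other site. Compute squared distances from q = (2, 0) to each site:
  (0 − 2)² + (-3 − 0)² = 13
  (-2 − 2)² + (2 − 0)² = 20
  (4 − 2)² + (-4 − 0)² = 20
  (5 − 2)² + (-6 − 0)² = 45
  (-5 − 2)² + (-5 − 0)² = 74
Minimum is attained by (0, -3), so q lies in its Voronoi cell.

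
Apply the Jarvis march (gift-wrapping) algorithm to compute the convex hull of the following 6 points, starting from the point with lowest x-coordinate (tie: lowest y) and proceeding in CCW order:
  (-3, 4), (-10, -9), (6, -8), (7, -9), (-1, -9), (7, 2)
Hull (CCW) = [(-10, -9), (7, -9), (7, 2), (-3, 4)]

Jarvis march: at each step, from the current hull vertex p, select the next vertex q as the point such that every other point lies strictly to the left of (or on) the directed line p → q. (Equivalently: for every other point r, the cross product (q − p) × (r − p) ≥ 0.)
Starting point (lowest x, tie lowest y): (-10, -9). Wrap until returning to start. Resulting hull: (-10, -9), (7, -9), (7, 2), (-3, 4).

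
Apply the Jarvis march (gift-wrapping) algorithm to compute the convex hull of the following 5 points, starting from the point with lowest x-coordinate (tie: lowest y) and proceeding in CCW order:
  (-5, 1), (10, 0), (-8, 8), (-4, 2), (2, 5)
Hull (CCW) = [(-8, 8), (-5, 1), (10, 0), (2, 5)]

Jarvis march: at each step, from the current hull vertex p, select the next vertex q as the point such that every other point lies strictly to the left of (or on) the directed line p → q. (Equivalently: for every other point r, the cross product (q − p) × (r − p) ≥ 0.)
Starting point (lowest x, tie lowest y): (-8, 8). Wrap until returning to start. Resulting hull: (-8, 8), (-5, 1), (10, 0), (2, 5).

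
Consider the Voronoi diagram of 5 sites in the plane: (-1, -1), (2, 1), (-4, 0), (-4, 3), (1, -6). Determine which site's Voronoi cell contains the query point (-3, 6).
Nearest site = (-4, 3)

The Voronoi cell of site s contains exactly those query points closer to s than to any other site. Compute squared distances from q = (-3, 6) to each site:
  (-4 − -3)² + (3 − 6)² = 10
  (-4 − -3)² + (0 − 6)² = 37
  (2 − -3)² + (1 − 6)² = 50
  (-1 − -3)² + (-1 − 6)² = 53
  (1 − -3)² + (-6 − 6)² = 160
Minimum is attained by (-4, 3), so q lies in its Voronoi cell.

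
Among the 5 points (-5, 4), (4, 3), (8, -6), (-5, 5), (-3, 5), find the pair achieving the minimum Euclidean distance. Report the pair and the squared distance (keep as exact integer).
Pair = ((-5, 4), (-5, 5)); squared distance = 1

Compute all C(5, 2) = 10 pairwise squared distances (x_i − x_j)² + (y_i − y_j)². The minimum is 1, attained by the pair ((-5, 4), (-5, 5)).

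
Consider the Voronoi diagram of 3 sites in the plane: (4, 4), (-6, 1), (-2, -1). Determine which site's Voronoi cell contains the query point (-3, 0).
Nearest site = (-2, -1)

The Voronoi cell of site s contains exactly those query points closer to s than to any other site. Compute squared distances from q = (-3, 0) to each site:
  (-2 − -3)² + (-1 − 0)² = 2
  (-6 − -3)² + (1 − 0)² = 10
  (4 − -3)² + (4 − 0)² = 65
Minimum is attained by (-2, -1), so q lies in its Voronoi cell.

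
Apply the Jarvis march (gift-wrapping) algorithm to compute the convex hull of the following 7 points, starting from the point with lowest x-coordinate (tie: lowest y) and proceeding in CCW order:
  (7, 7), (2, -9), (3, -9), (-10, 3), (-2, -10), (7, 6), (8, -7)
Hull (CCW) = [(-10, 3), (-2, -10), (3, -9), (8, -7), (7, 7)]

Jarvis march: at each step, from the current hull vertex p, select the next vertex q as the point such that every other point lies strictly to the left of (or on) the directed line p → q. (Equivalently: for every other point r, the cross product (q − p) × (r − p) ≥ 0.)
Starting point (lowest x, tie lowest y): (-10, 3). Wrap until returning to start. Resulting hull: (-10, 3), (-2, -10), (3, -9), (8, -7), (7, 7).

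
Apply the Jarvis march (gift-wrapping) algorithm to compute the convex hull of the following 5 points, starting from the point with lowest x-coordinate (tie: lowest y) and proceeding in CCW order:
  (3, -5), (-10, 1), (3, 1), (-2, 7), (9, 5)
Hull (CCW) = [(-10, 1), (3, -5), (9, 5), (-2, 7)]

Jarvis march: at each step, from the current hull vertex p, select the next vertex q as the point such that every other point lies strictly to the left of (or on) the directed line p → q. (Equivalently: for every other point r, the cross product (q − p) × (r − p) ≥ 0.)
Starting point (lowest x, tie lowest y): (-10, 1). Wrap until returning to start. Resulting hull: (-10, 1), (3, -5), (9, 5), (-2, 7).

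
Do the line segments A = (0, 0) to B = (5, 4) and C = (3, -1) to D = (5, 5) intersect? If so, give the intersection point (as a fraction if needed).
Yes; intersection at (50/11, 40/11) (t = 10/11 on AB, s = 17/22 on CD)

Parametrize AB as A + t(B − A) = (0 + 5 t, 0 + 4 t) and CD as C + s(D − C) = (3 + 2 s, -1 + 6 s). Solve the linear system for (t, s). Determinant = -22 ≠ 0, so a unique intersection of the containing lines exists. Solution: t = 10/11, s = 17/22 — both in [0, 1], so the segments cross. Intersection point: (50/11, 40/11).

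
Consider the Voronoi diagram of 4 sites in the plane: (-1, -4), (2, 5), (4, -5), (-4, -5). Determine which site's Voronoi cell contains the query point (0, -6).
Nearest site = (-1, -4)

The Voronoi cell of site s contains exactly those query points closer to s than to any other site. Compute squared distances from q = (0, -6) to each site:
  (-1 − 0)² + (-4 − -6)² = 5
  (-4 − 0)² + (-5 − -6)² = 17
  (4 − 0)² + (-5 − -6)² = 17
  (2 − 0)² + (5 − -6)² = 125
Minimum is attained by (-1, -4), so q lies in its Voronoi cell.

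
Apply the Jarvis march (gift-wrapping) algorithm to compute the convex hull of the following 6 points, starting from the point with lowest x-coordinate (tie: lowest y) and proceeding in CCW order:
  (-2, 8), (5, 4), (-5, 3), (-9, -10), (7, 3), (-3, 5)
Hull (CCW) = [(-9, -10), (7, 3), (-2, 8), (-5, 3)]

Jarvis march: at each step, from the current hull vertex p, select the next vertex q as the point such that every other point lies strictly to the left of (or on) the directed line p → q. (Equivalently: for every other point r, the cross product (q − p) × (r − p) ≥ 0.)
Starting point (lowest x, tie lowest y): (-9, -10). Wrap until returning to start. Resulting hull: (-9, -10), (7, 3), (-2, 8), (-5, 3).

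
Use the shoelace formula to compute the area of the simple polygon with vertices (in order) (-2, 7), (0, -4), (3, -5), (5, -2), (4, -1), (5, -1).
Area = 38

Shoelace formula: Area = (1/2) |Σ_i (x_i · y_{i+1} − x_{i+1} · y_i)| (indices mod n). Compute each cross term:
  (-2)(-4) − (0)(7) = 8
  (0)(-5) − (3)(-4) = 12
  (3)(-2) − (5)(-5) = 19
  (5)(-1) − (4)(-2) = 3
  (4)(-1) − (5)(-1) = 1
  (5)(7) − (-2)(-1) = 33
Sum = 76, so (signed) Area = 76/2 = 38, |Area| = 38.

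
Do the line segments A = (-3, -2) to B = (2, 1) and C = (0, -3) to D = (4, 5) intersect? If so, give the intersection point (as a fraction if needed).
Yes; intersection at (2, 1) (t = 1 on AB, s = 1/2 on CD)

Parametrize AB as A + t(B − A) = (-3 + 5 t, -2 + 3 t) and CD as C + s(D − C) = (0 + 4 s, -3 + 8 s). Solve the linear system for (t, s). Determinant = -28 ≠ 0, so a unique intersection of the containing lines exists. Solution: t = 1, s = 1/2 — both in [0, 1], so the segments cross. Intersection point: (2, 1).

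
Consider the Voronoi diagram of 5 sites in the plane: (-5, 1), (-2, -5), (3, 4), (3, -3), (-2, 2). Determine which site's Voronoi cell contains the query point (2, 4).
Nearest site = (3, 4)

The Voronoi cell of site s contains exactly those query points closer to s than to any other site. Compute squared distances from q = (2, 4) to each site:
  (3 − 2)² + (4 − 4)² = 1
  (-2 − 2)² + (2 − 4)² = 20
  (3 − 2)² + (-3 − 4)² = 50
  (-5 − 2)² + (1 − 4)² = 58
  (-2 − 2)² + (-5 − 4)² = 97
Minimum is attained by (3, 4), so q lies in its Voronoi cell.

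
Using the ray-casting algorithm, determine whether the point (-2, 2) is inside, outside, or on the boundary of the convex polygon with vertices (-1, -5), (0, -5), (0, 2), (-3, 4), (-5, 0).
The point (-2, 2) lies strictly inside the polygon

Cast a horizontal ray to the right from the query point and count how many polygon edges it crosses (each edge strictly once or zero times, handled with the usual half-open convention). 
Parity of crossings → odd ⇒ inside.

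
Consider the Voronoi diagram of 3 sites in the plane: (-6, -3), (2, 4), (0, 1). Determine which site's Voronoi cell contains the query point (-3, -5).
Nearest site = (-6, -3)

The Voronoi cell of site s contains exactly those query points closer to s than to any other site. Compute squared distances from q = (-3, -5) to each site:
  (-6 − -3)² + (-3 − -5)² = 13
  (0 − -3)² + (1 − -5)² = 45
  (2 − -3)² + (4 − -5)² = 106
Minimum is attained by (-6, -3), so q lies in its Voronoi cell.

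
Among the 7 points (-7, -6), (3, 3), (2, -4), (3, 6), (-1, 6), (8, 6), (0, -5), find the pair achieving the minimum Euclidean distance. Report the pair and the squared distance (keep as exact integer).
Pair = ((2, -4), (0, -5)); squared distance = 5

Compute all C(7, 2) = 21 pairwise squared distances (x_i − x_j)² + (y_i − y_j)². The minimum is 5, attained by the pair ((2, -4), (0, -5)).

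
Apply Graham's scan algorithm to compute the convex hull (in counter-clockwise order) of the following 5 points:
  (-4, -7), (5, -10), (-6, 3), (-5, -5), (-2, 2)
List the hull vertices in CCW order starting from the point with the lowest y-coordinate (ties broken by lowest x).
Hull (CCW) = [(5, -10), (-2, 2), (-6, 3), (-5, -5), (-4, -7)]

Graham scan procedure:
  1. Find the pivot p₀ = point with lowest y (tie → lowest x): (5, -10).
  2. Sort the remaining points by polar angle around p₀.
  3. Walk through sorted points, maintaining a stack; pop the top while the last three entries make a non-left turn (cross product ≤ 0).
  4. Final stack is the convex hull in CCW order: (5, -10), (-2, 2), (-6, 3), (-5, -5), (-4, -7).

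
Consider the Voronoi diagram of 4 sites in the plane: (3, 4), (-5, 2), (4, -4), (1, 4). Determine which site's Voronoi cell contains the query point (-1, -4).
Nearest site = (4, -4)

The Voronoi cell of site s contains exactly those query points closer to s than to any other site. Compute squared distances from q = (-1, -4) to each site:
  (4 − -1)² + (-4 − -4)² = 25
  (-5 − -1)² + (2 − -4)² = 52
  (1 − -1)² + (4 − -4)² = 68
  (3 − -1)² + (4 − -4)² = 80
Minimum is attained by (4, -4), so q lies in its Voronoi cell.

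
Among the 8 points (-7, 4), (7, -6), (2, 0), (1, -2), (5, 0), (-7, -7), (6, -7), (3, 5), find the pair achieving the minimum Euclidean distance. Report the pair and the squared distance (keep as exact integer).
Pair = ((7, -6), (6, -7)); squared distance = 2

Compute all C(8, 2) = 28 pairwise squared distances (x_i − x_j)² + (y_i − y_j)². The minimum is 2, attained by the pair ((7, -6), (6, -7)).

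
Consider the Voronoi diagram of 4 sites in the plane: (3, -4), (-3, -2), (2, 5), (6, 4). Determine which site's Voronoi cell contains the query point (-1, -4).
Nearest site = (-3, -2)

The Voronoi cell of site s contains exactly those query points closer to s than to any other site. Compute squared distances from q = (-1, -4) to each site:
  (-3 − -1)² + (-2 − -4)² = 8
  (3 − -1)² + (-4 − -4)² = 16
  (2 − -1)² + (5 − -4)² = 90
  (6 − -1)² + (4 − -4)² = 113
Minimum is attained by (-3, -2), so q lies in its Voronoi cell.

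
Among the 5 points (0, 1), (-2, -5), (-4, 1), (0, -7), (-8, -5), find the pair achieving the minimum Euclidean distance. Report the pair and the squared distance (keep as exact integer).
Pair = ((-2, -5), (0, -7)); squared distance = 8

Compute all C(5, 2) = 10 pairwise squared distances (x_i − x_j)² + (y_i − y_j)². The minimum is 8, attained by the pair ((-2, -5), (0, -7)).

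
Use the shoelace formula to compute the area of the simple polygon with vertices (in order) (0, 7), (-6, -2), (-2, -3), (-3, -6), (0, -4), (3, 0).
Area = 52

Shoelace formula: Area = (1/2) |Σ_i (x_i · y_{i+1} − x_{i+1} · y_i)| (indices mod n). Compute each cross term:
  (0)(-2) − (-6)(7) = 42
  (-6)(-3) − (-2)(-2) = 14
  (-2)(-6) − (-3)(-3) = 3
  (-3)(-4) − (0)(-6) = 12
  (0)(0) − (3)(-4) = 12
  (3)(7) − (0)(0) = 21
Sum = 104, so (signed) Area = 104/2 = 52, |Area| = 52.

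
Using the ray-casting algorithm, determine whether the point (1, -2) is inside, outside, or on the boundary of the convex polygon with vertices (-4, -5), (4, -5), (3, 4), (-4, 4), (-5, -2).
The point (1, -2) lies strictly inside the polygon

Cast a horizontal ray to the right from the query point and count how many polygon edges it crosses (each edge strictly once or zero times, handled with the usual half-open convention). 
Parity of crossings → odd ⇒ inside.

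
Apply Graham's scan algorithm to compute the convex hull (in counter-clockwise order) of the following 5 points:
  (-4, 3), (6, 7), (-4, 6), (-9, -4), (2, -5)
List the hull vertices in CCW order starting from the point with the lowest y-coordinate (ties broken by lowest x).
Hull (CCW) = [(2, -5), (6, 7), (-4, 6), (-9, -4)]

Graham scan procedure:
  1. Find the pivot p₀ = point with lowest y (tie → lowest x): (2, -5).
  2. Sort the remaining points by polar angle around p₀.
  3. Walk through sorted points, maintaining a stack; pop the top while the last three entries make a non-left turn (cross product ≤ 0).
  4. Final stack is the convex hull in CCW order: (2, -5), (6, 7), (-4, 6), (-9, -4).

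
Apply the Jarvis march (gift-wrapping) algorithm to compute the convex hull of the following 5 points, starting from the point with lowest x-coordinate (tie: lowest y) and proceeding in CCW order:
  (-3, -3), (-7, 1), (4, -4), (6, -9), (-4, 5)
Hull (CCW) = [(-7, 1), (-3, -3), (6, -9), (4, -4), (-4, 5)]

Jarvis march: at each step, from the current hull vertex p, select the next vertex q as the point such that every other point lies strictly to the left of (or on) the directed line p → q. (Equivalently: for every other point r, the cross product (q − p) × (r − p) ≥ 0.)
Starting point (lowest x, tie lowest y): (-7, 1). Wrap until returning to start. Resulting hull: (-7, 1), (-3, -3), (6, -9), (4, -4), (-4, 5).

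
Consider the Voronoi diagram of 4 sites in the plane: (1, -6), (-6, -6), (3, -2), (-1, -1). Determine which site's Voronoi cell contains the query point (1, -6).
Nearest site = (1, -6)

The Voronoi cell of site s contains exactly those query points closer to s than to any other site. Compute squared distances from q = (1, -6) to each site:
  (1 − 1)² + (-6 − -6)² = 0
  (3 − 1)² + (-2 − -6)² = 20
  (-1 − 1)² + (-1 − -6)² = 29
  (-6 − 1)² + (-6 − -6)² = 49
Minimum is attained by (1, -6), so q lies in its Voronoi cell.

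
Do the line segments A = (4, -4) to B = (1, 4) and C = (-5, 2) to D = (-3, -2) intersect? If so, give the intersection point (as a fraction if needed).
No (intersection of containing lines falls outside at least one segment)

Parametrize and solve: t = -6, s = 27/2. At least one of these is outside [0, 1], so the segments do not intersect.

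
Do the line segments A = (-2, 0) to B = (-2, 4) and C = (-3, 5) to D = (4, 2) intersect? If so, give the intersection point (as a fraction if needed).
No (intersection of containing lines falls outside at least one segment)

Parametrize and solve: t = 8/7, s = 1/7. At least one of these is outside [0, 1], so the segments do not intersect.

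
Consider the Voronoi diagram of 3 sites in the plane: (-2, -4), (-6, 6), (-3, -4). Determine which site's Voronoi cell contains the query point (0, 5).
Nearest site = (-6, 6)

The Voronoi cell of site s contains exactly those query points closer to s than to any other site. Compute squared distances from q = (0, 5) to each site:
  (-6 − 0)² + (6 − 5)² = 37
  (-2 − 0)² + (-4 − 5)² = 85
  (-3 − 0)² + (-4 − 5)² = 90
Minimum is attained by (-6, 6), so q lies in its Voronoi cell.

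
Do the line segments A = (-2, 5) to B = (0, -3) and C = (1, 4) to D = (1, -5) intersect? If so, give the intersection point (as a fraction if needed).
No (intersection of containing lines falls outside at least one segment)

Parametrize and solve: t = 3/2, s = 11/9. At least one of these is outside [0, 1], so the segments do not intersect.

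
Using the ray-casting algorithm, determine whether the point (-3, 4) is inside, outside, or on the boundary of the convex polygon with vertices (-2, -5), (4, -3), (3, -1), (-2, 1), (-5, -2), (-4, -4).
The point (-3, 4) lies strictly outside the polygon

Cast a horizontal ray to the right from the query point and count how many polygon edges it crosses (each edge strictly once or zero times, handled with the usual half-open convention). 
Parity of crossings → even ⇒ outside.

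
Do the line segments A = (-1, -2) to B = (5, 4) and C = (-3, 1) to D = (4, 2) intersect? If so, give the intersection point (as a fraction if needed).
Yes; intersection at (17/6, 11/6) (t = 23/36 on AB, s = 5/6 on CD)

Parametrize AB as A + t(B − A) = (-1 + 6 t, -2 + 6 t) and CD as C + s(D − C) = (-3 + 7 s, 1 + 1 s). Solve the linear system for (t, s). Determinant = 36 ≠ 0, so a unique intersection of the containing lines exists. Solution: t = 23/36, s = 5/6 — both in [0, 1], so the segments cross. Intersection point: (17/6, 11/6).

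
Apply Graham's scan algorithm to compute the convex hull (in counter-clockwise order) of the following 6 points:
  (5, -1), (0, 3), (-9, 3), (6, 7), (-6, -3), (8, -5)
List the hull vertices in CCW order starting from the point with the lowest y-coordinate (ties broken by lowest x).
Hull (CCW) = [(8, -5), (6, 7), (-9, 3), (-6, -3)]

Graham scan procedure:
  1. Find the pivot p₀ = point with lowest y (tie → lowest x): (8, -5).
  2. Sort the remaining points by polar angle around p₀.
  3. Walk through sorted points, maintaining a stack; pop the top while the last three entries make a non-left turn (cross product ≤ 0).
  4. Final stack is the convex hull in CCW order: (8, -5), (6, 7), (-9, 3), (-6, -3).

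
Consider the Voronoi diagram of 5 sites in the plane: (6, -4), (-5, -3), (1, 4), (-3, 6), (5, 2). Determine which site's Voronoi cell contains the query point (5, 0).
Nearest site = (5, 2)

The Voronoi cell of site s contains exactly those query points closer to s than to any other site. Compute squared distances from q = (5, 0) to each site:
  (5 − 5)² + (2 − 0)² = 4
  (6 − 5)² + (-4 − 0)² = 17
  (1 − 5)² + (4 − 0)² = 32
  (-3 − 5)² + (6 − 0)² = 100
  (-5 − 5)² + (-3 − 0)² = 109
Minimum is attained by (5, 2), so q lies in its Voronoi cell.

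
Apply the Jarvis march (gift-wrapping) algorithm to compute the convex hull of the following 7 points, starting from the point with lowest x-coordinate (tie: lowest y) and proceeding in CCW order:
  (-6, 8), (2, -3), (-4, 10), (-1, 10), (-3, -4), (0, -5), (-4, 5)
Hull (CCW) = [(-6, 8), (-3, -4), (0, -5), (2, -3), (-1, 10), (-4, 10)]

Jarvis march: at each step, from the current hull vertex p, select the next vertex q as the point such that every other point lies strictly to the left of (or on) the directed line p → q. (Equivalently: for every other point r, the cross product (q − p) × (r − p) ≥ 0.)
Starting point (lowest x, tie lowest y): (-6, 8). Wrap until returning to start. Resulting hull: (-6, 8), (-3, -4), (0, -5), (2, -3), (-1, 10), (-4, 10).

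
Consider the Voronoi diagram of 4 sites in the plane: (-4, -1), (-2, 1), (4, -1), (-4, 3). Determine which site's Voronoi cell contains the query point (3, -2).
Nearest site = (4, -1)

The Voronoi cell of site s contains exactly those query points closer to s than to any other site. Compute squared distances from q = (3, -2) to each site:
  (4 − 3)² + (-1 − -2)² = 2
  (-2 − 3)² + (1 − -2)² = 34
  (-4 − 3)² + (-1 − -2)² = 50
  (-4 − 3)² + (3 − -2)² = 74
Minimum is attained by (4, -1), so q lies in its Voronoi cell.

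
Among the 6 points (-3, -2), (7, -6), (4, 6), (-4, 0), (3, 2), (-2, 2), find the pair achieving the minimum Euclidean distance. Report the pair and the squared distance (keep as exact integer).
Pair = ((-3, -2), (-4, 0)); squared distance = 5

Compute all C(6, 2) = 15 pairwise squared distances (x_i − x_j)² + (y_i − y_j)². The minimum is 5, attained by the pair ((-3, -2), (-4, 0)).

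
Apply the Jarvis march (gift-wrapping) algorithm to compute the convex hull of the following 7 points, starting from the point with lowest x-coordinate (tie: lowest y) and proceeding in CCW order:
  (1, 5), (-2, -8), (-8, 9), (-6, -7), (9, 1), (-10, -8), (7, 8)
Hull (CCW) = [(-10, -8), (-2, -8), (9, 1), (7, 8), (-8, 9)]

Jarvis march: at each step, from the current hull vertex p, select the next vertex q as the point such that every other point lies strictly to the left of (or on) the directed line p → q. (Equivalently: for every other point r, the cross product (q − p) × (r − p) ≥ 0.)
Starting point (lowest x, tie lowest y): (-10, -8). Wrap until returning to start. Resulting hull: (-10, -8), (-2, -8), (9, 1), (7, 8), (-8, 9).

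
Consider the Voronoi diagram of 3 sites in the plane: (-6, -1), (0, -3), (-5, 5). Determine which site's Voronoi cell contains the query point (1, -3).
Nearest site = (0, -3)

The Voronoi cell of site s contains exactly those query points closer to s than to any other site. Compute squared distances from q = (1, -3) to each site:
  (0 − 1)² + (-3 − -3)² = 1
  (-6 − 1)² + (-1 − -3)² = 53
  (-5 − 1)² + (5 − -3)² = 100
Minimum is attained by (0, -3), so q lies in its Voronoi cell.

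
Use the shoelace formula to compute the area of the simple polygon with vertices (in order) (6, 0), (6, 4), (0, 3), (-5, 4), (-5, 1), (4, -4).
Area = 56

Shoelace formula: Area = (1/2) |Σ_i (x_i · y_{i+1} − x_{i+1} · y_i)| (indices mod n). Compute each cross term:
  (6)(4) − (6)(0) = 24
  (6)(3) − (0)(4) = 18
  (0)(4) − (-5)(3) = 15
  (-5)(1) − (-5)(4) = 15
  (-5)(-4) − (4)(1) = 16
  (4)(0) − (6)(-4) = 24
Sum = 112, so (signed) Area = 112/2 = 56, |Area| = 56.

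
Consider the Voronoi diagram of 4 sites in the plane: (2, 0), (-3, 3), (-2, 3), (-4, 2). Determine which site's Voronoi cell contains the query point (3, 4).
Nearest site = (2, 0)

The Voronoi cell of site s contains exactly those query points closer to s than to any other site. Compute squared distances from q = (3, 4) to each site:
  (2 − 3)² + (0 − 4)² = 17
  (-2 − 3)² + (3 − 4)² = 26
  (-3 − 3)² + (3 − 4)² = 37
  (-4 − 3)² + (2 − 4)² = 53
Minimum is attained by (2, 0), so q lies in its Voronoi cell.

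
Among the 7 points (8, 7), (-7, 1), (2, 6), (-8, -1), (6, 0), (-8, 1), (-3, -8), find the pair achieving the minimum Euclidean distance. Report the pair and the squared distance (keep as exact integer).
Pair = ((-7, 1), (-8, 1)); squared distance = 1

Compute all C(7, 2) = 21 pairwise squared distances (x_i − x_j)² + (y_i − y_j)². The minimum is 1, attained by the pair ((-7, 1), (-8, 1)).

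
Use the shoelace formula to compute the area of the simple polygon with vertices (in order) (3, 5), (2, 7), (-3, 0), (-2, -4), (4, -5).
Area = 105/2

Shoelace formula: Area = (1/2) |Σ_i (x_i · y_{i+1} − x_{i+1} · y_i)| (indices mod n). Compute each cross term:
  (3)(7) − (2)(5) = 11
  (2)(0) − (-3)(7) = 21
  (-3)(-4) − (-2)(0) = 12
  (-2)(-5) − (4)(-4) = 26
  (4)(5) − (3)(-5) = 35
Sum = 105, so (signed) Area = 105/2 = 105/2, |Area| = 105/2.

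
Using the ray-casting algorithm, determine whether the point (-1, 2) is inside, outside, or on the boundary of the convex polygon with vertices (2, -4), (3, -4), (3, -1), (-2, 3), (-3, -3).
The point (-1, 2) lies strictly inside the polygon

Cast a horizontal ray to the right from the query point and count how many polygon edges it crosses (each edge strictly once or zero times, handled with the usual half-open convention). 
Parity of crossings → odd ⇒ inside.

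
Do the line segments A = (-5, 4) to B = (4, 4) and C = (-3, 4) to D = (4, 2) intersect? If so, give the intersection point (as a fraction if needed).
Yes; intersection at (-3, 4) (t = 2/9 on AB, s = 0 on CD)

Parametrize AB as A + t(B − A) = (-5 + 9 t, 4 + 0 t) and CD as C + s(D − C) = (-3 + 7 s, 4 + -2 s). Solve the linear system for (t, s). Determinant = 18 ≠ 0, so a unique intersection of the containing lines exists. Solution: t = 2/9, s = 0 — both in [0, 1], so the segments cross. Intersection point: (-3, 4).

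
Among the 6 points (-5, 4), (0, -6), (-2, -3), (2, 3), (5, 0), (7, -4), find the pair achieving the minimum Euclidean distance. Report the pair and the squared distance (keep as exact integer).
Pair = ((0, -6), (-2, -3)); squared distance = 13

Compute all C(6, 2) = 15 pairwise squared distances (x_i − x_j)² + (y_i − y_j)². The minimum is 13, attained by the pair ((0, -6), (-2, -3)).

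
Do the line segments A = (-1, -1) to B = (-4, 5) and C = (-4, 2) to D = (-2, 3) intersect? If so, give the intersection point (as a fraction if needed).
Yes; intersection at (-14/5, 13/5) (t = 3/5 on AB, s = 3/5 on CD)

Parametrize AB as A + t(B − A) = (-1 + -3 t, -1 + 6 t) and CD as C + s(D − C) = (-4 + 2 s, 2 + 1 s). Solve the linear system for (t, s). Determinant = 15 ≠ 0, so a unique intersection of the containing lines exists. Solution: t = 3/5, s = 3/5 — both in [0, 1], so the segments cross. Intersection point: (-14/5, 13/5).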